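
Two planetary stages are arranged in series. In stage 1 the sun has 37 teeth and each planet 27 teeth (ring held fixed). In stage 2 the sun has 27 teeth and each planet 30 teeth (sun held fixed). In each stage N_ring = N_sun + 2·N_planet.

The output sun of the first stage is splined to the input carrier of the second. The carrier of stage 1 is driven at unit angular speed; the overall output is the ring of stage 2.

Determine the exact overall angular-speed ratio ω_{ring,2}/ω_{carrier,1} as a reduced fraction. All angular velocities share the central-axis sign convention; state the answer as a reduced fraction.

Stage 1: N_ring = 37 + 2·27 = 91
Stage 1: 37(ω_s−ω_c) = −91(ω_r−ω_c),  ω_r=0, ω_c=1
Stage 1: ω_s = 1 − (91/37)(0−1) = 128/37
  ⇒ ω_s¹/ω_c¹ = 128/37
Stage 2: N_ring = 27 + 2·30 = 87
Stage 2: 27(ω_s−ω_c) = −87(ω_r−ω_c),  ω_s=0, ω_c=1
Stage 2: ω_r = 1 − (27/87)(0−1) = 38/29
  ⇒ ω_r²/ω_c² = 38/29
Coupling ω_c² = ω_s¹ ⇒ overall = 128/37 × 38/29 = 4864/1073

4864/1073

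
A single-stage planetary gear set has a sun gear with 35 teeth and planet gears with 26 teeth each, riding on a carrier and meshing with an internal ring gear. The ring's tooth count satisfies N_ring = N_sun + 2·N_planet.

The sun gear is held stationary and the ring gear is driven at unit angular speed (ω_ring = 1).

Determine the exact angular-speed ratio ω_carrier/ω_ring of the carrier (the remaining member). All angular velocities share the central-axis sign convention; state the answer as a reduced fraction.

N_ring = 35 + 2·26 = 87
35(ω_s−ω_c) = −87(ω_r−ω_c),  ω_s=0, ω_r=1
35(0−ω_c) = −87(1−ω_c)  ⇒  122ω_c = 87  ⇒  ω_c = 87/122
ω_c/ω_r = 87/122

87/122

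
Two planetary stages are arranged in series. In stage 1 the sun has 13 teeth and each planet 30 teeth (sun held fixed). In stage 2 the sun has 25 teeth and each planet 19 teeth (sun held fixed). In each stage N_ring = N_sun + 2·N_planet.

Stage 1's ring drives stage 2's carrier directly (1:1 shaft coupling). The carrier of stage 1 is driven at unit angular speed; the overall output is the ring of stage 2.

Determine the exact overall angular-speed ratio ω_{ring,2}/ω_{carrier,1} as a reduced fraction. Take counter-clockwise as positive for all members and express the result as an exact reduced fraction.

7568/4599

Stage 1: N_ring = 13 + 2·30 = 73
Stage 1: 13(ω_s−ω_c) = −73(ω_r−ω_c),  ω_s=0, ω_c=1
Stage 1: ω_r = 1 − (13/73)(0−1) = 86/73
  ⇒ ω_r¹/ω_c¹ = 86/73
Stage 2: N_ring = 25 + 2·19 = 63
Stage 2: 25(ω_s−ω_c) = −63(ω_r−ω_c),  ω_s=0, ω_c=1
Stage 2: ω_r = 1 − (25/63)(0−1) = 88/63
  ⇒ ω_r²/ω_c² = 88/63
Coupling ω_c² = ω_r¹ ⇒ overall = 86/73 × 88/63 = 7568/4599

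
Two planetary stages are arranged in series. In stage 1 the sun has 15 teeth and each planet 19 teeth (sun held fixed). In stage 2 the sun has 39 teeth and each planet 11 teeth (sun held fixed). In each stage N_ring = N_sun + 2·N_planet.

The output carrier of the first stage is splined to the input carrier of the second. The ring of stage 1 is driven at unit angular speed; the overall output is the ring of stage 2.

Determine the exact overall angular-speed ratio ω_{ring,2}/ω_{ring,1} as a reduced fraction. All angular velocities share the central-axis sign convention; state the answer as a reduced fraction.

1325/1037

Stage 1: N_ring = 15 + 2·19 = 53
Stage 1: 15(ω_s−ω_c) = −53(ω_r−ω_c),  ω_s=0, ω_r=1
Stage 1: 15(0−ω_c) = −53(1−ω_c)  ⇒  68ω_c = 53  ⇒  ω_c = 53/68
  ⇒ ω_c¹/ω_r¹ = 53/68
Stage 2: N_ring = 39 + 2·11 = 61
Stage 2: 39(ω_s−ω_c) = −61(ω_r−ω_c),  ω_s=0, ω_c=1
Stage 2: ω_r = 1 − (39/61)(0−1) = 100/61
  ⇒ ω_r²/ω_c² = 100/61
Coupling ω_c² = ω_c¹ ⇒ overall = 53/68 × 100/61 = 1325/1037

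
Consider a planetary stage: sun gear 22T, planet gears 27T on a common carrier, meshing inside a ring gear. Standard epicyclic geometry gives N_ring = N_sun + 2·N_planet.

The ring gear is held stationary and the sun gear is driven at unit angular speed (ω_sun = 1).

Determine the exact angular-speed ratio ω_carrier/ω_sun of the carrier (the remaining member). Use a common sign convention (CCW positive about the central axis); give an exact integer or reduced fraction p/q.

11/49

N_ring = 22 + 2·27 = 76
22(ω_s−ω_c) = −76(ω_r−ω_c),  ω_r=0, ω_s=1
22(1−ω_c) = −76(0−ω_c)  ⇒  98ω_c = 22  ⇒  ω_c = 11/49
ω_c/ω_s = 11/49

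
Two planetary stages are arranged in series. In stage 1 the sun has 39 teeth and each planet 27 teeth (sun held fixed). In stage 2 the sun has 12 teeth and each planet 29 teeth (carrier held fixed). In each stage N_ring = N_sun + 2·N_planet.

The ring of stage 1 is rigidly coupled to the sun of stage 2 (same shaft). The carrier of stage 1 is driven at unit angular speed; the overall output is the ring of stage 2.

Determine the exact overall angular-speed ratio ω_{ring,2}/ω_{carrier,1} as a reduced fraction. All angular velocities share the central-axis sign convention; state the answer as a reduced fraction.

-264/1085

Stage 1: N_ring = 39 + 2·27 = 93
Stage 1: 39(ω_s−ω_c) = −93(ω_r−ω_c),  ω_s=0, ω_c=1
Stage 1: ω_r = 1 − (39/93)(0−1) = 44/31
  ⇒ ω_r¹/ω_c¹ = 44/31
Stage 2: N_ring = 12 + 2·29 = 70
Stage 2: 12(ω_s−ω_c) = −70(ω_r−ω_c),  ω_c=0, ω_s=1
Stage 2: ω_r = 0 − (12/70)(1−0) = -6/35
  ⇒ ω_r²/ω_s² = -6/35
Coupling ω_s² = ω_r¹ ⇒ overall = 44/31 × -6/35 = -264/1085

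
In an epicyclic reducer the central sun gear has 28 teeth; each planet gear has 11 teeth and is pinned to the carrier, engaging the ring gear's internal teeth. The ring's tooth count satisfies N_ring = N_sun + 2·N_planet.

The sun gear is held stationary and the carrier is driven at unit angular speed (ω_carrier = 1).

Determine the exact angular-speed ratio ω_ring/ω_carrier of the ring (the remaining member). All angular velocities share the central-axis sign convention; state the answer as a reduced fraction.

39/25

N_ring = 28 + 2·11 = 50
28(ω_s−ω_c) = −50(ω_r−ω_c),  ω_s=0, ω_c=1
ω_r = 1 − (28/50)(0−1) = 39/25
ω_r/ω_c = 39/25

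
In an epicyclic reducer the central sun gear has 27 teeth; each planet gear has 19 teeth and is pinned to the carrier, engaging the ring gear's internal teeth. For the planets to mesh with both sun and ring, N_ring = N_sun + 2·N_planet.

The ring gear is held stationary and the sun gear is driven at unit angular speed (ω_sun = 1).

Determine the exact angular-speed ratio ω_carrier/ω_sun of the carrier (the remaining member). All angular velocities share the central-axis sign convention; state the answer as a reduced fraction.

27/92

N_ring = 27 + 2·19 = 65
27(ω_s−ω_c) = −65(ω_r−ω_c),  ω_r=0, ω_s=1
27(1−ω_c) = −65(0−ω_c)  ⇒  92ω_c = 27  ⇒  ω_c = 27/92
ω_c/ω_s = 27/92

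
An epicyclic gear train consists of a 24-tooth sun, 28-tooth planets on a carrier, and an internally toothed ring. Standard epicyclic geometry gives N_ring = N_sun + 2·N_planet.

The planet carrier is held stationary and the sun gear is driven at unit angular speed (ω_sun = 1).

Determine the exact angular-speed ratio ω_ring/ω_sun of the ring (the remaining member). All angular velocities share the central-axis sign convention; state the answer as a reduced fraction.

-3/10

N_ring = 24 + 2·28 = 80
24(ω_s−ω_c) = −80(ω_r−ω_c),  ω_c=0, ω_s=1
ω_r = 0 − (24/80)(1−0) = -3/10
ω_r/ω_s = -3/10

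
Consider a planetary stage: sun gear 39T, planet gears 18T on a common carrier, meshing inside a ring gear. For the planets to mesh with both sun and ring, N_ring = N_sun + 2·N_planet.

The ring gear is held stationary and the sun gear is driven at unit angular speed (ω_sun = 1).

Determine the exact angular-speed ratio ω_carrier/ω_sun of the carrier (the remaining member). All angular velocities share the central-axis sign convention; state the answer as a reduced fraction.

13/38

N_ring = 39 + 2·18 = 75
39(ω_s−ω_c) = −75(ω_r−ω_c),  ω_r=0, ω_s=1
39(1−ω_c) = −75(0−ω_c)  ⇒  114ω_c = 39  ⇒  ω_c = 13/38
ω_c/ω_s = 13/38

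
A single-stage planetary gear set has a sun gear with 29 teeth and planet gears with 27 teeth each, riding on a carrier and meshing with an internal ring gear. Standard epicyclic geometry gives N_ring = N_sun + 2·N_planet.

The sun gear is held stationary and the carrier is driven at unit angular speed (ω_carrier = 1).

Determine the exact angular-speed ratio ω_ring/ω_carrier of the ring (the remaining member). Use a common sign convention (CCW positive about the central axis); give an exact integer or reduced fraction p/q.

N_ring = 29 + 2·27 = 83
29(ω_s−ω_c) = −83(ω_r−ω_c),  ω_s=0, ω_c=1
ω_r = 1 − (29/83)(0−1) = 112/83
ω_r/ω_c = 112/83

112/83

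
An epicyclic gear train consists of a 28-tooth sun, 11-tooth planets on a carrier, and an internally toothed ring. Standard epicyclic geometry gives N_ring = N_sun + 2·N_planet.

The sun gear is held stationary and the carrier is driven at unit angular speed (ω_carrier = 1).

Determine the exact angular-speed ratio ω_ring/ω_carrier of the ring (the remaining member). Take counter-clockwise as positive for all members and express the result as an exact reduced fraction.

N_ring = 28 + 2·11 = 50
28(ω_s−ω_c) = −50(ω_r−ω_c),  ω_s=0, ω_c=1
ω_r = 1 − (28/50)(0−1) = 39/25
ω_r/ω_c = 39/25

39/25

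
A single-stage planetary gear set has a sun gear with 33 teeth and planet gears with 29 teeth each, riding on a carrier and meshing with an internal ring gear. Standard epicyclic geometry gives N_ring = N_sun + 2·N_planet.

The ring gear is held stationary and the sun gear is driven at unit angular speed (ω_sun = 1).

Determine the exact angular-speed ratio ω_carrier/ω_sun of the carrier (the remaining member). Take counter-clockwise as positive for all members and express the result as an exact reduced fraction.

33/124

N_ring = 33 + 2·29 = 91
33(ω_s−ω_c) = −91(ω_r−ω_c),  ω_r=0, ω_s=1
33(1−ω_c) = −91(0−ω_c)  ⇒  124ω_c = 33  ⇒  ω_c = 33/124
ω_c/ω_s = 33/124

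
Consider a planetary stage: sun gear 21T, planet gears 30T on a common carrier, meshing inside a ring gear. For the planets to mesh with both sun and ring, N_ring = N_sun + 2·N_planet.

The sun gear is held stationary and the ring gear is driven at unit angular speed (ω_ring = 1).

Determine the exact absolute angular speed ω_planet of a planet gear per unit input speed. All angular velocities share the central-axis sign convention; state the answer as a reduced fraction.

N_ring = 21 + 2·30 = 81
21(ω_s−ω_c) = −81(ω_r−ω_c),  ω_s=0, ω_r=1
21(0−ω_c) = −81(1−ω_c)  ⇒  102ω_c = 81  ⇒  ω_c = 27/34
sun–planet: 21·(0−27/34) = −30·(ω_p−ω_c)  ⇒  ω_p−ω_c = −(21/30)·(-27/34) = 189/340
ω_p = 27/34 + 189/340 = 27/20

27/20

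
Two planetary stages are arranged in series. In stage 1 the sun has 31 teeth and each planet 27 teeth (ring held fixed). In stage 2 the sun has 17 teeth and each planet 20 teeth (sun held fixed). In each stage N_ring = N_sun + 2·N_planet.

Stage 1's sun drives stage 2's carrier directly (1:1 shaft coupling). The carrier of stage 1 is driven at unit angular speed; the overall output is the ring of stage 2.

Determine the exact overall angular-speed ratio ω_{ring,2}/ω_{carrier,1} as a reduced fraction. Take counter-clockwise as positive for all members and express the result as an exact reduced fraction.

Stage 1: N_ring = 31 + 2·27 = 85
Stage 1: 31(ω_s−ω_c) = −85(ω_r−ω_c),  ω_r=0, ω_c=1
Stage 1: ω_s = 1 − (85/31)(0−1) = 116/31
  ⇒ ω_s¹/ω_c¹ = 116/31
Stage 2: N_ring = 17 + 2·20 = 57
Stage 2: 17(ω_s−ω_c) = −57(ω_r−ω_c),  ω_s=0, ω_c=1
Stage 2: ω_r = 1 − (17/57)(0−1) = 74/57
  ⇒ ω_r²/ω_c² = 74/57
Coupling ω_c² = ω_s¹ ⇒ overall = 116/31 × 74/57 = 8584/1767

8584/1767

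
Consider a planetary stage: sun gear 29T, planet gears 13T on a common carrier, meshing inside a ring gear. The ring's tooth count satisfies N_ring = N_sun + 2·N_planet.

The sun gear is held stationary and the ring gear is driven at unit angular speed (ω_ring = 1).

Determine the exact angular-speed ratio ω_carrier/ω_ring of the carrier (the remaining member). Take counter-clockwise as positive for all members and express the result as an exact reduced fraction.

N_ring = 29 + 2·13 = 55
29(ω_s−ω_c) = −55(ω_r−ω_c),  ω_s=0, ω_r=1
29(0−ω_c) = −55(1−ω_c)  ⇒  84ω_c = 55  ⇒  ω_c = 55/84
ω_c/ω_r = 55/84

55/84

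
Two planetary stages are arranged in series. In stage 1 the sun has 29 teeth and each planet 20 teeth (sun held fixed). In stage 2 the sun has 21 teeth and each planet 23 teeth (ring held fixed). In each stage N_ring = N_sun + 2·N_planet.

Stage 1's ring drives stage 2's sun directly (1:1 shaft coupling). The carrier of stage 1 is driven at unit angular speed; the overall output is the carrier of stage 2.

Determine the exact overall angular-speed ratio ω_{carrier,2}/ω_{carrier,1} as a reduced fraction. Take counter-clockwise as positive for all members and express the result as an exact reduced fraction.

343/1012

Stage 1: N_ring = 29 + 2·20 = 69
Stage 1: 29(ω_s−ω_c) = −69(ω_r−ω_c),  ω_s=0, ω_c=1
Stage 1: ω_r = 1 − (29/69)(0−1) = 98/69
  ⇒ ω_r¹/ω_c¹ = 98/69
Stage 2: N_ring = 21 + 2·23 = 67
Stage 2: 21(ω_s−ω_c) = −67(ω_r−ω_c),  ω_r=0, ω_s=1
Stage 2: 21(1−ω_c) = −67(0−ω_c)  ⇒  88ω_c = 21  ⇒  ω_c = 21/88
  ⇒ ω_c²/ω_s² = 21/88
Coupling ω_s² = ω_r¹ ⇒ overall = 98/69 × 21/88 = 343/1012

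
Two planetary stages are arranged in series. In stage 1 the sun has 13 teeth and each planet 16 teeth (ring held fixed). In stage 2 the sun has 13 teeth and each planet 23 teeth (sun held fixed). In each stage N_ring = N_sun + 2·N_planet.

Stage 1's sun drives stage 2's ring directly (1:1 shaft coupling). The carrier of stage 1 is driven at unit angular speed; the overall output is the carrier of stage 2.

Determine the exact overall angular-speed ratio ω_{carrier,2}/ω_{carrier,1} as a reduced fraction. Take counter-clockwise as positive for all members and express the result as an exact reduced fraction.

1711/468

Stage 1: N_ring = 13 + 2·16 = 45
Stage 1: 13(ω_s−ω_c) = −45(ω_r−ω_c),  ω_r=0, ω_c=1
Stage 1: ω_s = 1 − (45/13)(0−1) = 58/13
  ⇒ ω_s¹/ω_c¹ = 58/13
Stage 2: N_ring = 13 + 2·23 = 59
Stage 2: 13(ω_s−ω_c) = −59(ω_r−ω_c),  ω_s=0, ω_r=1
Stage 2: 13(0−ω_c) = −59(1−ω_c)  ⇒  72ω_c = 59  ⇒  ω_c = 59/72
  ⇒ ω_c²/ω_r² = 59/72
Coupling ω_r² = ω_s¹ ⇒ overall = 58/13 × 59/72 = 1711/468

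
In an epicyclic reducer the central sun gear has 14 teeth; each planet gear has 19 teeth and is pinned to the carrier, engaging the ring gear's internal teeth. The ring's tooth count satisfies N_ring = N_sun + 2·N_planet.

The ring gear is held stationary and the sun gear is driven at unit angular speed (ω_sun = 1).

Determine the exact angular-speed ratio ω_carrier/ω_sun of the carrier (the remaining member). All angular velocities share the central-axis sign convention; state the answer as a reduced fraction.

N_ring = 14 + 2·19 = 52
14(ω_s−ω_c) = −52(ω_r−ω_c),  ω_r=0, ω_s=1
14(1−ω_c) = −52(0−ω_c)  ⇒  66ω_c = 14  ⇒  ω_c = 7/33
ω_c/ω_s = 7/33

7/33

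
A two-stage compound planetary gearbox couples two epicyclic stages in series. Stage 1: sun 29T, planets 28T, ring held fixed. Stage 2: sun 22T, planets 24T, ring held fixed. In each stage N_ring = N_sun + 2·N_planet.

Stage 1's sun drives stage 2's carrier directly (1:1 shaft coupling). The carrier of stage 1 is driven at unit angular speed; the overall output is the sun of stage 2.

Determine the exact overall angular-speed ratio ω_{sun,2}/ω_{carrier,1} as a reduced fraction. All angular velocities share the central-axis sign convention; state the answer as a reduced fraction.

5244/319

Stage 1: N_ring = 29 + 2·28 = 85
Stage 1: 29(ω_s−ω_c) = −85(ω_r−ω_c),  ω_r=0, ω_c=1
Stage 1: ω_s = 1 − (85/29)(0−1) = 114/29
  ⇒ ω_s¹/ω_c¹ = 114/29
Stage 2: N_ring = 22 + 2·24 = 70
Stage 2: 22(ω_s−ω_c) = −70(ω_r−ω_c),  ω_r=0, ω_c=1
Stage 2: ω_s = 1 − (70/22)(0−1) = 46/11
  ⇒ ω_s²/ω_c² = 46/11
Coupling ω_c² = ω_s¹ ⇒ overall = 114/29 × 46/11 = 5244/319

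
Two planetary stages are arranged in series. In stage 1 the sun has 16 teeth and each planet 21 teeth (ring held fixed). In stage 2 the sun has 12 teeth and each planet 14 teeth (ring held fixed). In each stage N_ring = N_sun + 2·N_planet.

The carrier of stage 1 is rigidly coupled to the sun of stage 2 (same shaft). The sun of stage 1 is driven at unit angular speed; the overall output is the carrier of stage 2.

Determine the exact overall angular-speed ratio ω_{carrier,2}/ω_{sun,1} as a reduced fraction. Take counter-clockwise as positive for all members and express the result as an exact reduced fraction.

Stage 1: N_ring = 16 + 2·21 = 58
Stage 1: 16(ω_s−ω_c) = −58(ω_r−ω_c),  ω_r=0, ω_s=1
Stage 1: 16(1−ω_c) = −58(0−ω_c)  ⇒  74ω_c = 16  ⇒  ω_c = 8/37
  ⇒ ω_c¹/ω_s¹ = 8/37
Stage 2: N_ring = 12 + 2·14 = 40
Stage 2: 12(ω_s−ω_c) = −40(ω_r−ω_c),  ω_r=0, ω_s=1
Stage 2: 12(1−ω_c) = −40(0−ω_c)  ⇒  52ω_c = 12  ⇒  ω_c = 3/13
  ⇒ ω_c²/ω_s² = 3/13
Coupling ω_s² = ω_c¹ ⇒ overall = 8/37 × 3/13 = 24/481

24/481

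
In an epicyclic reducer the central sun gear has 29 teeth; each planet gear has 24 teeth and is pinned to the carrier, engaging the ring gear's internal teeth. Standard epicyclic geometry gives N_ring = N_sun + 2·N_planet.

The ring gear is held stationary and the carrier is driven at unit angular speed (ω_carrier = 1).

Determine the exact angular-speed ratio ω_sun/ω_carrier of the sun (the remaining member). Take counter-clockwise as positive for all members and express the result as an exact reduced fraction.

106/29

N_ring = 29 + 2·24 = 77
29(ω_s−ω_c) = −77(ω_r−ω_c),  ω_r=0, ω_c=1
ω_s = 1 − (77/29)(0−1) = 106/29
ω_s/ω_c = 106/29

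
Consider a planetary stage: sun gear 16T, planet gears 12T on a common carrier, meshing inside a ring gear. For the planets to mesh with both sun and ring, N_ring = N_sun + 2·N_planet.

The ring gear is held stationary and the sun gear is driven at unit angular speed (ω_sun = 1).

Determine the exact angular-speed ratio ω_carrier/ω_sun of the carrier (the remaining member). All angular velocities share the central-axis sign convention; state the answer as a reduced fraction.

2/7

N_ring = 16 + 2·12 = 40
16(ω_s−ω_c) = −40(ω_r−ω_c),  ω_r=0, ω_s=1
16(1−ω_c) = −40(0−ω_c)  ⇒  56ω_c = 16  ⇒  ω_c = 2/7
ω_c/ω_s = 2/7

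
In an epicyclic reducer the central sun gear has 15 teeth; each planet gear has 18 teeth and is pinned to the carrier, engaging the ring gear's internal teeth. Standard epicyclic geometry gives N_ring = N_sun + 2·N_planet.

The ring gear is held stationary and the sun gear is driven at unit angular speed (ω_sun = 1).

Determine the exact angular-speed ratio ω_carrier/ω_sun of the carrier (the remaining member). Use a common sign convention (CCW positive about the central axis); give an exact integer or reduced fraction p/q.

5/22

N_ring = 15 + 2·18 = 51
15(ω_s−ω_c) = −51(ω_r−ω_c),  ω_r=0, ω_s=1
15(1−ω_c) = −51(0−ω_c)  ⇒  66ω_c = 15  ⇒  ω_c = 5/22
ω_c/ω_s = 5/22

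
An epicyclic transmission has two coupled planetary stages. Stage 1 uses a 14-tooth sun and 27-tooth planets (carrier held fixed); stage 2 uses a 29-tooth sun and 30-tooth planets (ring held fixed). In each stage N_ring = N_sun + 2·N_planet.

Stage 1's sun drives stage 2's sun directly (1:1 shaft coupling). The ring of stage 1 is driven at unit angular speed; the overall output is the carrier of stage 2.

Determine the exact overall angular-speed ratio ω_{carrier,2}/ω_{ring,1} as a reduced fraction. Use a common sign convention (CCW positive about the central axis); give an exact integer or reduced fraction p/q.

Stage 1: N_ring = 14 + 2·27 = 68
Stage 1: 14(ω_s−ω_c) = −68(ω_r−ω_c),  ω_c=0, ω_r=1
Stage 1: ω_s = 0 − (68/14)(1−0) = -34/7
  ⇒ ω_s¹/ω_r¹ = -34/7
Stage 2: N_ring = 29 + 2·30 = 89
Stage 2: 29(ω_s−ω_c) = −89(ω_r−ω_c),  ω_r=0, ω_s=1
Stage 2: 29(1−ω_c) = −89(0−ω_c)  ⇒  118ω_c = 29  ⇒  ω_c = 29/118
  ⇒ ω_c²/ω_s² = 29/118
Coupling ω_s² = ω_s¹ ⇒ overall = -34/7 × 29/118 = -493/413

-493/413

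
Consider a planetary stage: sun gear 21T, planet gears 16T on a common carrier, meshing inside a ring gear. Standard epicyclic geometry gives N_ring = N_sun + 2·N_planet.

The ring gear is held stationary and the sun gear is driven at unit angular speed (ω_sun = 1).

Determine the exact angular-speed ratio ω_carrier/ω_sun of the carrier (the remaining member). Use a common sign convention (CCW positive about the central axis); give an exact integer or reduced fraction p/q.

21/74

N_ring = 21 + 2·16 = 53
21(ω_s−ω_c) = −53(ω_r−ω_c),  ω_r=0, ω_s=1
21(1−ω_c) = −53(0−ω_c)  ⇒  74ω_c = 21  ⇒  ω_c = 21/74
ω_c/ω_s = 21/74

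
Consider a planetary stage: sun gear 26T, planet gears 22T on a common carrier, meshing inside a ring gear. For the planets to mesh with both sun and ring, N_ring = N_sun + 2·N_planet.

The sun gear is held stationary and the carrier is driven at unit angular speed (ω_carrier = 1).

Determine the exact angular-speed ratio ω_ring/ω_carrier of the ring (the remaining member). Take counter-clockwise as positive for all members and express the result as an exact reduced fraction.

48/35

N_ring = 26 + 2·22 = 70
26(ω_s−ω_c) = −70(ω_r−ω_c),  ω_s=0, ω_c=1
ω_r = 1 − (26/70)(0−1) = 48/35
ω_r/ω_c = 48/35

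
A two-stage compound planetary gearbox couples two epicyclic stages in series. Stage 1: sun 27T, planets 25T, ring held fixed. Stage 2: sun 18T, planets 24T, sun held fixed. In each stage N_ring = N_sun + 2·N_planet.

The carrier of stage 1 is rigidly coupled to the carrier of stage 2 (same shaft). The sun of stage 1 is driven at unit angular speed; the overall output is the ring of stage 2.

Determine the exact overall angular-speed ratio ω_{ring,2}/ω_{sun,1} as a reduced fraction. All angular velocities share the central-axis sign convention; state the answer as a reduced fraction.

Stage 1: N_ring = 27 + 2·25 = 77
Stage 1: 27(ω_s−ω_c) = −77(ω_r−ω_c),  ω_r=0, ω_s=1
Stage 1: 27(1−ω_c) = −77(0−ω_c)  ⇒  104ω_c = 27  ⇒  ω_c = 27/104
  ⇒ ω_c¹/ω_s¹ = 27/104
Stage 2: N_ring = 18 + 2·24 = 66
Stage 2: 18(ω_s−ω_c) = −66(ω_r−ω_c),  ω_s=0, ω_c=1
Stage 2: ω_r = 1 − (18/66)(0−1) = 14/11
  ⇒ ω_r²/ω_c² = 14/11
Coupling ω_c² = ω_c¹ ⇒ overall = 27/104 × 14/11 = 189/572

189/572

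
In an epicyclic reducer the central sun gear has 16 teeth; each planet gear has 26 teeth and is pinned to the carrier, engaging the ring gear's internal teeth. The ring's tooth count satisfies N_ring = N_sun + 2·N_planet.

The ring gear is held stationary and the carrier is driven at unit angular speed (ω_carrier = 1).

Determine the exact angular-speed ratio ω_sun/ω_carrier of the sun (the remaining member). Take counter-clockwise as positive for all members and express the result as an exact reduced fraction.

N_ring = 16 + 2·26 = 68
16(ω_s−ω_c) = −68(ω_r−ω_c),  ω_r=0, ω_c=1
ω_s = 1 − (68/16)(0−1) = 21/4
ω_s/ω_c = 21/4

21/4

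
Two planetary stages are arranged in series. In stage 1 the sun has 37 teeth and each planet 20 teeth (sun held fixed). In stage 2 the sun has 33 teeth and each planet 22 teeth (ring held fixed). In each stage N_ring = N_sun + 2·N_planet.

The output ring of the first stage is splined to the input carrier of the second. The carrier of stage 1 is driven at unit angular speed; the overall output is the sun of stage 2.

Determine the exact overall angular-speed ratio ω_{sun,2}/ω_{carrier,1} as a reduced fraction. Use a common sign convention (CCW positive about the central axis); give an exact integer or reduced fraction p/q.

380/77

Stage 1: N_ring = 37 + 2·20 = 77
Stage 1: 37(ω_s−ω_c) = −77(ω_r−ω_c),  ω_s=0, ω_c=1
Stage 1: ω_r = 1 − (37/77)(0−1) = 114/77
  ⇒ ω_r¹/ω_c¹ = 114/77
Stage 2: N_ring = 33 + 2·22 = 77
Stage 2: 33(ω_s−ω_c) = −77(ω_r−ω_c),  ω_r=0, ω_c=1
Stage 2: ω_s = 1 − (77/33)(0−1) = 10/3
  ⇒ ω_s²/ω_c² = 10/3
Coupling ω_c² = ω_r¹ ⇒ overall = 114/77 × 10/3 = 380/77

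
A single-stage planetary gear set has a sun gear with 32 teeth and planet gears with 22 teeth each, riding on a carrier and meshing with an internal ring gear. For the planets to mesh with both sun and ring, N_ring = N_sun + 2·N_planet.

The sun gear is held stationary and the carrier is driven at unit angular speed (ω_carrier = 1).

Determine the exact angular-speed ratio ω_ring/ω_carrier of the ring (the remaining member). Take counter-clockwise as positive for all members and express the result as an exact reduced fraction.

27/19

N_ring = 32 + 2·22 = 76
32(ω_s−ω_c) = −76(ω_r−ω_c),  ω_s=0, ω_c=1
ω_r = 1 − (32/76)(0−1) = 27/19
ω_r/ω_c = 27/19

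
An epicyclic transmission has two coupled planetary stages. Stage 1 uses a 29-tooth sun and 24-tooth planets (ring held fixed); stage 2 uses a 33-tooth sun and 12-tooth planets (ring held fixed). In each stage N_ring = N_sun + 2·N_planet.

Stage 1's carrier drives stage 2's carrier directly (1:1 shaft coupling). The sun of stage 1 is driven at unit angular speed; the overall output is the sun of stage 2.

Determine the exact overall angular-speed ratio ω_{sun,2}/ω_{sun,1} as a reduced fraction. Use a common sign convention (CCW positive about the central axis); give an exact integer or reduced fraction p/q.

435/583

Stage 1: N_ring = 29 + 2·24 = 77
Stage 1: 29(ω_s−ω_c) = −77(ω_r−ω_c),  ω_r=0, ω_s=1
Stage 1: 29(1−ω_c) = −77(0−ω_c)  ⇒  106ω_c = 29  ⇒  ω_c = 29/106
  ⇒ ω_c¹/ω_s¹ = 29/106
Stage 2: N_ring = 33 + 2·12 = 57
Stage 2: 33(ω_s−ω_c) = −57(ω_r−ω_c),  ω_r=0, ω_c=1
Stage 2: ω_s = 1 − (57/33)(0−1) = 30/11
  ⇒ ω_s²/ω_c² = 30/11
Coupling ω_c² = ω_c¹ ⇒ overall = 29/106 × 30/11 = 435/583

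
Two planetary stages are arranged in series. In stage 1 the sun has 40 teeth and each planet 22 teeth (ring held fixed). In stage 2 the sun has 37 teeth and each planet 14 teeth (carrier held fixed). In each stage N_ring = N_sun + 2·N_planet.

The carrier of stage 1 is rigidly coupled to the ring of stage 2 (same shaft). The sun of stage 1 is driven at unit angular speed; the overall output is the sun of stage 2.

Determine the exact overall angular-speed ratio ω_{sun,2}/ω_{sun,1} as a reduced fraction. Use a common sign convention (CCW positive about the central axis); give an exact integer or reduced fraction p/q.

-650/1147

Stage 1: N_ring = 40 + 2·22 = 84
Stage 1: 40(ω_s−ω_c) = −84(ω_r−ω_c),  ω_r=0, ω_s=1
Stage 1: 40(1−ω_c) = −84(0−ω_c)  ⇒  124ω_c = 40  ⇒  ω_c = 10/31
  ⇒ ω_c¹/ω_s¹ = 10/31
Stage 2: N_ring = 37 + 2·14 = 65
Stage 2: 37(ω_s−ω_c) = −65(ω_r−ω_c),  ω_c=0, ω_r=1
Stage 2: ω_s = 0 − (65/37)(1−0) = -65/37
  ⇒ ω_s²/ω_r² = -65/37
Coupling ω_r² = ω_c¹ ⇒ overall = 10/31 × -65/37 = -650/1147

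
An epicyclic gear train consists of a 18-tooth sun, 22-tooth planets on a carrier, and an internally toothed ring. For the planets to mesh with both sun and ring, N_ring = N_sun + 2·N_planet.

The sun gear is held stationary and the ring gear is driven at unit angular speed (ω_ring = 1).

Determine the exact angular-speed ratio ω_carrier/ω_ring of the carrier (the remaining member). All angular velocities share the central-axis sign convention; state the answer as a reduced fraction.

N_ring = 18 + 2·22 = 62
18(ω_s−ω_c) = −62(ω_r−ω_c),  ω_s=0, ω_r=1
18(0−ω_c) = −62(1−ω_c)  ⇒  80ω_c = 62  ⇒  ω_c = 31/40
ω_c/ω_r = 31/40

31/40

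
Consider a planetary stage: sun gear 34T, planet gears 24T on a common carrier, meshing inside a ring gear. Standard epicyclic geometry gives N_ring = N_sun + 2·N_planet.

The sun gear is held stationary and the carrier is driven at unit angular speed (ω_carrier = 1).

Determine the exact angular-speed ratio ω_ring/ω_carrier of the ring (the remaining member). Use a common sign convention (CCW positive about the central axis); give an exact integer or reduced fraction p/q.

N_ring = 34 + 2·24 = 82
34(ω_s−ω_c) = −82(ω_r−ω_c),  ω_s=0, ω_c=1
ω_r = 1 − (34/82)(0−1) = 58/41
ω_r/ω_c = 58/41

58/41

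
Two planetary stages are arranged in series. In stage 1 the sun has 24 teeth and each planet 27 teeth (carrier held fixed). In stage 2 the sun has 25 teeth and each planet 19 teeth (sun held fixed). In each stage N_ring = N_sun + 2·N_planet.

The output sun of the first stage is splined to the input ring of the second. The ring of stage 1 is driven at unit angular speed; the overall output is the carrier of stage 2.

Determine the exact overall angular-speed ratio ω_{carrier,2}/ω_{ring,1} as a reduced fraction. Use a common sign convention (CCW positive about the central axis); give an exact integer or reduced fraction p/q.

-819/352

Stage 1: N_ring = 24 + 2·27 = 78
Stage 1: 24(ω_s−ω_c) = −78(ω_r−ω_c),  ω_c=0, ω_r=1
Stage 1: ω_s = 0 − (78/24)(1−0) = -13/4
  ⇒ ω_s¹/ω_r¹ = -13/4
Stage 2: N_ring = 25 + 2·19 = 63
Stage 2: 25(ω_s−ω_c) = −63(ω_r−ω_c),  ω_s=0, ω_r=1
Stage 2: 25(0−ω_c) = −63(1−ω_c)  ⇒  88ω_c = 63  ⇒  ω_c = 63/88
  ⇒ ω_c²/ω_r² = 63/88
Coupling ω_r² = ω_s¹ ⇒ overall = -13/4 × 63/88 = -819/352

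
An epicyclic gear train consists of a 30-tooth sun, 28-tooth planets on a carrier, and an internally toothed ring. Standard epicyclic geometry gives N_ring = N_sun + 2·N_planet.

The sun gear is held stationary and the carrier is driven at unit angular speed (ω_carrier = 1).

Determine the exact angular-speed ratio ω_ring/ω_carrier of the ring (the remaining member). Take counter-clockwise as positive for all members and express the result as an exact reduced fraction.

58/43

N_ring = 30 + 2·28 = 86
30(ω_s−ω_c) = −86(ω_r−ω_c),  ω_s=0, ω_c=1
ω_r = 1 − (30/86)(0−1) = 58/43
ω_r/ω_c = 58/43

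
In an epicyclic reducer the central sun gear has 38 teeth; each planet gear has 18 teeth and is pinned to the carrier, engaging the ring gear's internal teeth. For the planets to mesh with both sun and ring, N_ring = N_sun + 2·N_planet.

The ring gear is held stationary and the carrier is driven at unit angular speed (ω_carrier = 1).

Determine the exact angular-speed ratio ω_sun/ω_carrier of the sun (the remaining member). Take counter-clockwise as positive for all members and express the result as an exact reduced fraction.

N_ring = 38 + 2·18 = 74
38(ω_s−ω_c) = −74(ω_r−ω_c),  ω_r=0, ω_c=1
ω_s = 1 − (74/38)(0−1) = 56/19
ω_s/ω_c = 56/19

56/19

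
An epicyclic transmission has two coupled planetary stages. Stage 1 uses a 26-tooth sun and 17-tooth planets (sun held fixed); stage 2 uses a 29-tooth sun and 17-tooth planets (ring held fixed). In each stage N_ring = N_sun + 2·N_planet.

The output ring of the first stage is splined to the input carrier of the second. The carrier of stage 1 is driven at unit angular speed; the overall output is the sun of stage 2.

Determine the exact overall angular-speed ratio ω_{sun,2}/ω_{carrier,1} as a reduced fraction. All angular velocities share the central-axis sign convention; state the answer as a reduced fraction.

Stage 1: N_ring = 26 + 2·17 = 60
Stage 1: 26(ω_s−ω_c) = −60(ω_r−ω_c),  ω_s=0, ω_c=1
Stage 1: ω_r = 1 − (26/60)(0−1) = 43/30
  ⇒ ω_r¹/ω_c¹ = 43/30
Stage 2: N_ring = 29 + 2·17 = 63
Stage 2: 29(ω_s−ω_c) = −63(ω_r−ω_c),  ω_r=0, ω_c=1
Stage 2: ω_s = 1 − (63/29)(0−1) = 92/29
  ⇒ ω_s²/ω_c² = 92/29
Coupling ω_c² = ω_r¹ ⇒ overall = 43/30 × 92/29 = 1978/435

1978/435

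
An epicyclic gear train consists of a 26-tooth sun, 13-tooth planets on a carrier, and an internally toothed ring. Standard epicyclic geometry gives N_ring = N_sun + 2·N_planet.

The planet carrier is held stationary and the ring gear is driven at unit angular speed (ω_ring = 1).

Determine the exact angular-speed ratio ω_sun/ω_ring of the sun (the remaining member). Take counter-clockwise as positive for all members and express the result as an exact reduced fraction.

-2

N_ring = 26 + 2·13 = 52
26(ω_s−ω_c) = −52(ω_r−ω_c),  ω_c=0, ω_r=1
ω_s = 0 − (52/26)(1−0) = -2
ω_s/ω_r = -2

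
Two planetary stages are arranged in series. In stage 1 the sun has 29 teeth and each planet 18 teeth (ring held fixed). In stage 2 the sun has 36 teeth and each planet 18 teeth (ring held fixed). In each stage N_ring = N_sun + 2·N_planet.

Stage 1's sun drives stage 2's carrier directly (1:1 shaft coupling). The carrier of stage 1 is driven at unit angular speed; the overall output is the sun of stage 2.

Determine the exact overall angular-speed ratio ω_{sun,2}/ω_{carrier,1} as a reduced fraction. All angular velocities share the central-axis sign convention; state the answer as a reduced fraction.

282/29

Stage 1: N_ring = 29 + 2·18 = 65
Stage 1: 29(ω_s−ω_c) = −65(ω_r−ω_c),  ω_r=0, ω_c=1
Stage 1: ω_s = 1 − (65/29)(0−1) = 94/29
  ⇒ ω_s¹/ω_c¹ = 94/29
Stage 2: N_ring = 36 + 2·18 = 72
Stage 2: 36(ω_s−ω_c) = −72(ω_r−ω_c),  ω_r=0, ω_c=1
Stage 2: ω_s = 1 − (72/36)(0−1) = 3
  ⇒ ω_s²/ω_c² = 3
Coupling ω_c² = ω_s¹ ⇒ overall = 94/29 × 3 = 282/29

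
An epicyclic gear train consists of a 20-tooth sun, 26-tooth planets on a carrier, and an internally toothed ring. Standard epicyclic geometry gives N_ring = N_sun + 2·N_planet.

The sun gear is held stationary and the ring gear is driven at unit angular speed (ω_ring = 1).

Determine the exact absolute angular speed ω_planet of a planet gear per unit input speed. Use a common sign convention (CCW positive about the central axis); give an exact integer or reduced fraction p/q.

N_ring = 20 + 2·26 = 72
20(ω_s−ω_c) = −72(ω_r−ω_c),  ω_s=0, ω_r=1
20(0−ω_c) = −72(1−ω_c)  ⇒  92ω_c = 72  ⇒  ω_c = 18/23
sun–planet: 20·(0−18/23) = −26·(ω_p−ω_c)  ⇒  ω_p−ω_c = −(20/26)·(-18/23) = 180/299
ω_p = 18/23 + 180/299 = 18/13

18/13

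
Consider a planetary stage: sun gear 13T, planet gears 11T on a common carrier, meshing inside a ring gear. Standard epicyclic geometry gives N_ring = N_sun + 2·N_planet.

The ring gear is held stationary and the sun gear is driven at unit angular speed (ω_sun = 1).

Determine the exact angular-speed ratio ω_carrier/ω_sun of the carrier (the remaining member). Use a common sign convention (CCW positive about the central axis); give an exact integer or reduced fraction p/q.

N_ring = 13 + 2·11 = 35
13(ω_s−ω_c) = −35(ω_r−ω_c),  ω_r=0, ω_s=1
13(1−ω_c) = −35(0−ω_c)  ⇒  48ω_c = 13  ⇒  ω_c = 13/48
ω_c/ω_s = 13/48

13/48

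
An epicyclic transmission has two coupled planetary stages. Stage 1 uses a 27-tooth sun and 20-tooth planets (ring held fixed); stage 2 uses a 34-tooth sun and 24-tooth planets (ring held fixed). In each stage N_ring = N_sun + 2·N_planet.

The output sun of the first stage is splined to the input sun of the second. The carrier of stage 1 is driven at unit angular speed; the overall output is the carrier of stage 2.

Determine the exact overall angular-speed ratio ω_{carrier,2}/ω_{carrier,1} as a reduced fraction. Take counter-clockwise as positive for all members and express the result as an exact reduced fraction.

Stage 1: N_ring = 27 + 2·20 = 67
Stage 1: 27(ω_s−ω_c) = −67(ω_r−ω_c),  ω_r=0, ω_c=1
Stage 1: ω_s = 1 − (67/27)(0−1) = 94/27
  ⇒ ω_s¹/ω_c¹ = 94/27
Stage 2: N_ring = 34 + 2·24 = 82
Stage 2: 34(ω_s−ω_c) = −82(ω_r−ω_c),  ω_r=0, ω_s=1
Stage 2: 34(1−ω_c) = −82(0−ω_c)  ⇒  116ω_c = 34  ⇒  ω_c = 17/58
  ⇒ ω_c²/ω_s² = 17/58
Coupling ω_s² = ω_s¹ ⇒ overall = 94/27 × 17/58 = 799/783

799/783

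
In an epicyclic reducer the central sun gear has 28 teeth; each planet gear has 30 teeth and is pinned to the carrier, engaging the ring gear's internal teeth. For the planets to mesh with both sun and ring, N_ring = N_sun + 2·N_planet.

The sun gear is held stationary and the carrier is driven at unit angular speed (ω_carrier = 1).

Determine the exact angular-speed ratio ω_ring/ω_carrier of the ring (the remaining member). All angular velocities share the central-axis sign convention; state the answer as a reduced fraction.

N_ring = 28 + 2·30 = 88
28(ω_s−ω_c) = −88(ω_r−ω_c),  ω_s=0, ω_c=1
ω_r = 1 − (28/88)(0−1) = 29/22
ω_r/ω_c = 29/22

29/22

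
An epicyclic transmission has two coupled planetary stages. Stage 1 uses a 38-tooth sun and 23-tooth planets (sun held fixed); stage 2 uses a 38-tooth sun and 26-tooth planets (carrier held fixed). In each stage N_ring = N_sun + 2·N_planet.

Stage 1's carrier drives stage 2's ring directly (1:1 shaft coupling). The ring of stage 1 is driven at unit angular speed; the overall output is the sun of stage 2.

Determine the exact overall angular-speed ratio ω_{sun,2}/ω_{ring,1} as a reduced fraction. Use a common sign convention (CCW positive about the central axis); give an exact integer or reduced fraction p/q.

-1890/1159

Stage 1: N_ring = 38 + 2·23 = 84
Stage 1: 38(ω_s−ω_c) = −84(ω_r−ω_c),  ω_s=0, ω_r=1
Stage 1: 38(0−ω_c) = −84(1−ω_c)  ⇒  122ω_c = 84  ⇒  ω_c = 42/61
  ⇒ ω_c¹/ω_r¹ = 42/61
Stage 2: N_ring = 38 + 2·26 = 90
Stage 2: 38(ω_s−ω_c) = −90(ω_r−ω_c),  ω_c=0, ω_r=1
Stage 2: ω_s = 0 − (90/38)(1−0) = -45/19
  ⇒ ω_s²/ω_r² = -45/19
Coupling ω_r² = ω_c¹ ⇒ overall = 42/61 × -45/19 = -1890/1159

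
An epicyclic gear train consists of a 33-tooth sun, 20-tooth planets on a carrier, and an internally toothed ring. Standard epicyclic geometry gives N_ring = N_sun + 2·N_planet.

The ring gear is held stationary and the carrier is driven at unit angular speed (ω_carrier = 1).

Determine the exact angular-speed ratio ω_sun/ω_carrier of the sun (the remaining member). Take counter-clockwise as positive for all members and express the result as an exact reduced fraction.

N_ring = 33 + 2·20 = 73
33(ω_s−ω_c) = −73(ω_r−ω_c),  ω_r=0, ω_c=1
ω_s = 1 − (73/33)(0−1) = 106/33
ω_s/ω_c = 106/33

106/33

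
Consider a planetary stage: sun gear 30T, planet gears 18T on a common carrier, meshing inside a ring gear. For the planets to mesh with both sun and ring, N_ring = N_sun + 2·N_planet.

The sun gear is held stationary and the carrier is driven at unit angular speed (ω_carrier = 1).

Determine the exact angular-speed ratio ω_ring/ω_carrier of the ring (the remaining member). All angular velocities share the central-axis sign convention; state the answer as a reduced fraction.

16/11

N_ring = 30 + 2·18 = 66
30(ω_s−ω_c) = −66(ω_r−ω_c),  ω_s=0, ω_c=1
ω_r = 1 − (30/66)(0−1) = 16/11
ω_r/ω_c = 16/11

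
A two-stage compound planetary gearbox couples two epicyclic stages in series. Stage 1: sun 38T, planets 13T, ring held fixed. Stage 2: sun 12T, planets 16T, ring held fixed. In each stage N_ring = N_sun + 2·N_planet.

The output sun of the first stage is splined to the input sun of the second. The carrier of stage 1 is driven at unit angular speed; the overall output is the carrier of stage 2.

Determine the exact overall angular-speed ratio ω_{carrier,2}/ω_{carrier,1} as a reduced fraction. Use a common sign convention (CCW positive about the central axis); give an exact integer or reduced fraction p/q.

153/266

Stage 1: N_ring = 38 + 2·13 = 64
Stage 1: 38(ω_s−ω_c) = −64(ω_r−ω_c),  ω_r=0, ω_c=1
Stage 1: ω_s = 1 − (64/38)(0−1) = 51/19
  ⇒ ω_s¹/ω_c¹ = 51/19
Stage 2: N_ring = 12 + 2·16 = 44
Stage 2: 12(ω_s−ω_c) = −44(ω_r−ω_c),  ω_r=0, ω_s=1
Stage 2: 12(1−ω_c) = −44(0−ω_c)  ⇒  56ω_c = 12  ⇒  ω_c = 3/14
  ⇒ ω_c²/ω_s² = 3/14
Coupling ω_s² = ω_s¹ ⇒ overall = 51/19 × 3/14 = 153/266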